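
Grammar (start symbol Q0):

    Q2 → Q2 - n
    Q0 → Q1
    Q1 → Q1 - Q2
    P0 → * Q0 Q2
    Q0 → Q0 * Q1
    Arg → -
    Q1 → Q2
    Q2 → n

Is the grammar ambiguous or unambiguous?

Ambiguous

Witness: n - n

Derivation 1: Q0 ⇒ Q1 ⇒ Q1 - Q2 ⇒ Q2 - Q2 ⇒ n - Q2 ⇒ n - n
Derivation 2: Q0 ⇒ Q1 ⇒ Q2 ⇒ Q2 - n ⇒ n - n

Two distinct leftmost derivations for the same string.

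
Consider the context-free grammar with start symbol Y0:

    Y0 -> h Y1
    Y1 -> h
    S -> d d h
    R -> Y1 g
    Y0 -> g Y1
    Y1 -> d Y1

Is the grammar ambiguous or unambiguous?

Unambiguous

(S, R are unreachable from Y0, so their rules don't affect L(Y0).) Each reachable nonterminal has at most one production per leading terminal, and all productions are right-linear; the derivation is determined token-by-token.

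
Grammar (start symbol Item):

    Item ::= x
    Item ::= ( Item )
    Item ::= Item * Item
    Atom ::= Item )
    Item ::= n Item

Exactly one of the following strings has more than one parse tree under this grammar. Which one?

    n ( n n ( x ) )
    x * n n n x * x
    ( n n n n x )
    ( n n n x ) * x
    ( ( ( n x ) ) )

x * n n n x * x

n ( n n ( x ) ): 1 tree
x * n n n x * x: 5 trees
( n n n n x ): 1 tree
( n n n x ) * x: 1 tree
( ( ( n x ) ) ): 1 tree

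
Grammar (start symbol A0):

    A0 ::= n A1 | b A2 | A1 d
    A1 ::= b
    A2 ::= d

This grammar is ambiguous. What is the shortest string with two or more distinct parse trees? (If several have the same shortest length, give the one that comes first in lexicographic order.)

length 2: b d has 2 parse trees

Two derivations of b d:
  A0 ⇒ b A2 ⇒ b d
  A0 ⇒ A1 d ⇒ b d

b d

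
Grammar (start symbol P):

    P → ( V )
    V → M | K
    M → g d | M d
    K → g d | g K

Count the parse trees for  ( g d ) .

2

Parse trees for ( g d ):
  [P ( [V [M g d]] )]
  [P ( [V [K g d]] )]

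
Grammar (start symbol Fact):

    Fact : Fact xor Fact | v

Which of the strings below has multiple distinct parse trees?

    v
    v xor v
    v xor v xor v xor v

v xor v xor v xor v

v: 1 tree
v xor v: 1 tree
v xor v xor v xor v: 5 trees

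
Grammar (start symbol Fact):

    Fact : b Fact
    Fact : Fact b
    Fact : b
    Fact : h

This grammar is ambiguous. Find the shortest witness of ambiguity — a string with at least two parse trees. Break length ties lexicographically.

length 1: no string has ≥2 trees
length 2: b b has 2 parse trees

Two derivations of b b:
  Fact ⇒ b Fact ⇒ b b
  Fact ⇒ Fact b ⇒ b b

b b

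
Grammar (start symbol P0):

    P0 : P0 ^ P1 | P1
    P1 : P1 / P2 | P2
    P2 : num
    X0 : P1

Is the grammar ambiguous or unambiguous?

Unambiguous

Only P0, P1, P2 are reachable from P0; ignoring the rest: The grammar is stratified — P0 handles '^' (left-recursive), P1 handles '/', P2 atoms. Each operator has a fixed associativity and precedence level, so every string has one parse.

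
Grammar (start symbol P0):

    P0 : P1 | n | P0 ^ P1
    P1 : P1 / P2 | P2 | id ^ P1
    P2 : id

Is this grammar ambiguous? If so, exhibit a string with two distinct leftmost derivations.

Witness: id ^ id

Derivation 1: P0 ⇒ P1 ⇒ id ^ P1 ⇒ id ^ P2 ⇒ id ^ id
Derivation 2: P0 ⇒ P0 ^ P1 ⇒ P1 ^ P1 ⇒ P2 ^ P1 ⇒ id ^ P1 ⇒ id ^ P2 ⇒ id ^ id

Two distinct leftmost derivations for the same string.

Ambiguous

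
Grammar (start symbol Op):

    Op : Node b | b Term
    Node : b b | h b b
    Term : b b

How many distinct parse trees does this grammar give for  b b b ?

2

Parse trees for b b b:
  [Op [Node b b] b]
  [Op b [Term b b]]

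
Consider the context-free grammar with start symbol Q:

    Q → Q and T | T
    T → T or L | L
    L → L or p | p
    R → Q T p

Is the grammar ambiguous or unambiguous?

Witness: p or p

Derivation 1: Q ⇒ T ⇒ T or L ⇒ L or L ⇒ p or L ⇒ p or p
Derivation 2: Q ⇒ T ⇒ L ⇒ L or p ⇒ p or p

Two distinct leftmost derivations for the same string.

Ambiguous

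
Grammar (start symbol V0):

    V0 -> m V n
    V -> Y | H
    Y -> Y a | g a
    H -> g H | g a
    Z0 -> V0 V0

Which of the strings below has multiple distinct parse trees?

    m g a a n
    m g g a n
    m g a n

m g a a n: 1 tree
m g g a n: 1 tree
m g a n: 2 trees

m g a n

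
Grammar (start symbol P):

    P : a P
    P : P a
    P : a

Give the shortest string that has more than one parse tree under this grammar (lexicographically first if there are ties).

a a

length 1: no string has ≥2 trees
length 2: a a has 2 parse trees

Two derivations of a a:
  P ⇒ a P ⇒ a a
  P ⇒ P a ⇒ a a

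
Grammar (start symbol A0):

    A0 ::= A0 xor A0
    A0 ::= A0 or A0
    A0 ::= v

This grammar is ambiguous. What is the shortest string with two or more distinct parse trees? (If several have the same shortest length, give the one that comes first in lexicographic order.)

length 1: no string has ≥2 trees
length 3: no string has ≥2 trees
length 5: v or v or v has 2 parse trees

Two derivations of v or v or v:
  A0 ⇒ A0 or A0 ⇒ A0 or A0 or A0 ⇒ v or A0 or A0 ⇒ v or v or A0 ⇒ v or v or v
  A0 ⇒ A0 or A0 ⇒ v or A0 ⇒ v or A0 or A0 ⇒ v or v or A0 ⇒ v or v or v

v or v or v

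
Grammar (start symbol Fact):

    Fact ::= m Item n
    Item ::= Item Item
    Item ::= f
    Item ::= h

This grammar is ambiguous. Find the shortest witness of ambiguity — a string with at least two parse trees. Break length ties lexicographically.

m f f f n

length 3: no string has ≥2 trees
length 4: no string has ≥2 trees
length 5: m f f f n has 2 parse trees

Two derivations of m f f f n:
  Fact ⇒ m Item n ⇒ m Item Item n ⇒ m Item Item Item n ⇒ m f Item Item n ⇒ m f f Item n ⇒ m f f f n
  Fact ⇒ m Item n ⇒ m Item Item n ⇒ m f Item n ⇒ m f Item Item n ⇒ m f f Item n ⇒ m f f f n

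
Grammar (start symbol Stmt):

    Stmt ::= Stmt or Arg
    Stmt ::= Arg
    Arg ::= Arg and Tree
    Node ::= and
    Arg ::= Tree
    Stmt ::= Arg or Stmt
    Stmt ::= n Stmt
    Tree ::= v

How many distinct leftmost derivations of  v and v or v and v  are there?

2

Parse trees for v and v or v and v:
  [Stmt [Stmt [Arg [Arg [Tree v]] and [Tree v]]] or [Arg [Arg [Tree v]] and [Tree v]]]
  [Stmt [Arg [Arg [Tree v]] and [Tree v]] or [Stmt [Arg [Arg [Tree v]] and [Tree v]]]]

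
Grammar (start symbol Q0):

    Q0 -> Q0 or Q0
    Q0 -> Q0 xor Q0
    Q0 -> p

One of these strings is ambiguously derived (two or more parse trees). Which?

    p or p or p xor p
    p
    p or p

p or p or p xor p: 5 trees
p: 1 tree
p or p: 1 tree

p or p or p xor p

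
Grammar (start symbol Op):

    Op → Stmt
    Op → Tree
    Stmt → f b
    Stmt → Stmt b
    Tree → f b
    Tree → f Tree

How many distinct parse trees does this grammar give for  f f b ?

Parse trees for f f b:
  [Op [Tree f [Tree f b]]]

1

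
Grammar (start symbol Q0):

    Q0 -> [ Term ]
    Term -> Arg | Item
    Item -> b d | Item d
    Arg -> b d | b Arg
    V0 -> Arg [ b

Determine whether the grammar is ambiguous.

Ambiguous

Witness: [ b d ]

Derivation 1: Q0 ⇒ [ Term ] ⇒ [ Arg ] ⇒ [ b d ]
Derivation 2: Q0 ⇒ [ Term ] ⇒ [ Item ] ⇒ [ b d ]

Two distinct leftmost derivations for the same string.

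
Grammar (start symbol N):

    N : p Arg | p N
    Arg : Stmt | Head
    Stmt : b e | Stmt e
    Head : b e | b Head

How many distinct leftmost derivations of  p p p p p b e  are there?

Parse trees for p p p p p b e:
  [N p [N p [N p [N p [N p [Arg [Stmt b e]]]]]]]
  [N p [N p [N p [N p [N p [Arg [Head b e]]]]]]]

2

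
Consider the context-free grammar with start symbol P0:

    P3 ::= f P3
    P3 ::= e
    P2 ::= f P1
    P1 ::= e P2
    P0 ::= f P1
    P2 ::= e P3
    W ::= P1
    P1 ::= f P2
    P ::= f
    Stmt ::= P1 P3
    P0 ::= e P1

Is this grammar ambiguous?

Unambiguous

Only P0, P1, P2, P3 are reachable from P0; ignoring the rest: Restricted to the reachable nonterminals, every rule has the form A → t or A → t B, and no two rules for the same A share a first terminal. The grammar encodes a DFA — one run per string.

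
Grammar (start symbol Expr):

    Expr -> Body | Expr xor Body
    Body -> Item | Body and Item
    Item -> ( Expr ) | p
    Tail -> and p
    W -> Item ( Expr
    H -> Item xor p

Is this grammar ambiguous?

Unambiguous

Only Expr, Body, Item are reachable from Expr; ignoring the rest: Expr → Expr xor Body | Body  ;  Body → Body and Item | Item  — a left-associative chain with Item at the bottom. Each string factors uniquely by precedence.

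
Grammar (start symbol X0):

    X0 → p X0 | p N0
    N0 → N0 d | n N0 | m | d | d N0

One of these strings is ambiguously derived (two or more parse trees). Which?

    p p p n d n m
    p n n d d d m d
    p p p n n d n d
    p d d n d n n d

p n n d d d m d

p p p n d n m: 1 tree
p n n d d d m d: 6 trees
p p p n n d n d: 1 tree
p d d n d n n d: 1 tree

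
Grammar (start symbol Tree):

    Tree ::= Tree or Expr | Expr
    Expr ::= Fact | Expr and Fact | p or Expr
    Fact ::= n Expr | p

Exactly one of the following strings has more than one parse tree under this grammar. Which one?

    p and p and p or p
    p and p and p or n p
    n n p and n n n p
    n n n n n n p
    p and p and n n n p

p and p and p or p: 1 tree
p and p and p or n p: 1 tree
n n p and n n n p: 3 trees
n n n n n n p: 1 tree
p and p and n n n p: 1 tree

n n p and n n n p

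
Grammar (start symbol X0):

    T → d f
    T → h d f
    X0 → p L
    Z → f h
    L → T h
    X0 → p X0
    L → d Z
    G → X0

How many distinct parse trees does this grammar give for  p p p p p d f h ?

Parse trees for p p p p p d f h:
  [X0 p [X0 p [X0 p [X0 p [X0 p [L [T d f] h]]]]]]
  [X0 p [X0 p [X0 p [X0 p [X0 p [L d [Z f h]]]]]]]

2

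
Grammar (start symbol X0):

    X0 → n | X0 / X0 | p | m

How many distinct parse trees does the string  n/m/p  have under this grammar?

Parse trees for n/m/p:
  [X0 [X0 n] / [X0 [X0 m] / [X0 p]]]
  [X0 [X0 [X0 n] / [X0 m]] / [X0 p]]

2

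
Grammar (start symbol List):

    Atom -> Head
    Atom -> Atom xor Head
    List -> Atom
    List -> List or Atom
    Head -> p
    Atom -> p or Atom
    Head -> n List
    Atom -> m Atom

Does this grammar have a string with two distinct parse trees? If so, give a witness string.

Ambiguous

Witness: p or p

Derivation 1: List ⇒ Atom ⇒ p or Atom ⇒ p or Head ⇒ p or p
Derivation 2: List ⇒ List or Atom ⇒ Atom or Atom ⇒ Head or Atom ⇒ p or Atom ⇒ p or Head ⇒ p or p

Two distinct leftmost derivations for the same string.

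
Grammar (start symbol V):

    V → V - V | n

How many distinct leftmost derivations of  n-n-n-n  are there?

5

Parse trees for n-n-n-n:
  [V [V n] - [V [V n] - [V [V n] - [V n]]]]
  [V [V n] - [V [V [V n] - [V n]] - [V n]]]
  [V [V [V n] - [V n]] - [V [V n] - [V n]]]
  [V [V [V n] - [V [V n] - [V n]]] - [V n]]
  [V [V [V [V n] - [V n]] - [V n]] - [V n]]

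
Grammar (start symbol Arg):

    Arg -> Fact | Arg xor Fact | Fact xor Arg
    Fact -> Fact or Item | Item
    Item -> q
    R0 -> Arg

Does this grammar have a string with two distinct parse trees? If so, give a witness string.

Witness: q xor q

Derivation 1: Arg ⇒ Arg xor Fact ⇒ Fact xor Fact ⇒ Item xor Fact ⇒ q xor Fact ⇒ q xor Item ⇒ q xor q
Derivation 2: Arg ⇒ Fact xor Arg ⇒ Item xor Arg ⇒ q xor Arg ⇒ q xor Fact ⇒ q xor Item ⇒ q xor q

Two distinct leftmost derivations for the same string.

Ambiguous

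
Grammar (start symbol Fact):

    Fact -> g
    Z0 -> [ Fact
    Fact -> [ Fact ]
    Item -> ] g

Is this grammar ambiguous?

(Item, Z0 are unreachable from Fact, so their rules don't affect L(Fact).) L(Fact) is { openⁿ atom closeⁿ : n ≥ 0 }. The bracket depth fixes n, and the derivation is forced at every step.

Unambiguous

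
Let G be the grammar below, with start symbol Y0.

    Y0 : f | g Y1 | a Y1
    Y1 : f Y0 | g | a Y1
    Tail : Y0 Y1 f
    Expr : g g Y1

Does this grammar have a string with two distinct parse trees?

(Tail, Expr are unreachable from Y0, so their rules don't affect L(Y0).) The reachable rules are right-linear with at most one rule per (nonterminal, next-terminal) pair. Each input token forces the next rule, so parsing is deterministic.

Unambiguous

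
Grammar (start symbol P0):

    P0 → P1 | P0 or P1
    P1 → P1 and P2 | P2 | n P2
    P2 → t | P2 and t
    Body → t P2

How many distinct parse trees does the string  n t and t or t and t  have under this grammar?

4

Parse trees for n t and t or t and t:
  [P0 [P0 [P1 [P1 n [P2 t]] and [P2 t]]] or [P1 [P1 [P2 t]] and [P2 t]]]
  [P0 [P0 [P1 [P1 n [P2 t]] and [P2 t]]] or [P1 [P2 [P2 t] and t]]]
  [P0 [P0 [P1 n [P2 [P2 t] and t]]] or [P1 [P1 [P2 t]] and [P2 t]]]
  [P0 [P0 [P1 n [P2 [P2 t] and t]]] or [P1 [P2 [P2 t] and t]]]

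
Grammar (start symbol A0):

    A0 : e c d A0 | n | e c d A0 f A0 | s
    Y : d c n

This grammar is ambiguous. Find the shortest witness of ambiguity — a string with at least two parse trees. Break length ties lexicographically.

length 1: no string has ≥2 trees
length 4: no string has ≥2 trees
length 6: no string has ≥2 trees
length 7: no string has ≥2 trees
length 9: e c d e c d n f n has 2 parse trees

Two derivations of e c d e c d n f n:
  A0 ⇒ e c d A0 ⇒ e c d e c d A0 f A0 ⇒ e c d e c d n f A0 ⇒ e c d e c d n f n
  A0 ⇒ e c d A0 f A0 ⇒ e c d e c d A0 f A0 ⇒ e c d e c d n f A0 ⇒ e c d e c d n f n

e c d e c d n f n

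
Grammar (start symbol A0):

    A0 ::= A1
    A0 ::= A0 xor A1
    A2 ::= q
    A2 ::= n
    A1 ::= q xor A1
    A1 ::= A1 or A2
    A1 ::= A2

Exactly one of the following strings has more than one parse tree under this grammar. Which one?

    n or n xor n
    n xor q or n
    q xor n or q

q xor n or q

n or n xor n: 1 tree
n xor q or n: 1 tree
q xor n or q: 3 trees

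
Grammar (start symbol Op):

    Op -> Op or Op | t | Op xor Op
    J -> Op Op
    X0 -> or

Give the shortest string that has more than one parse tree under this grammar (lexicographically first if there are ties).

length 1: no string has ≥2 trees
length 3: no string has ≥2 trees
length 5: t or t or t has 2 parse trees

Two derivations of t or t or t:
  Op ⇒ Op or Op ⇒ Op or Op or Op ⇒ t or Op or Op ⇒ t or t or Op ⇒ t or t or t
  Op ⇒ Op or Op ⇒ t or Op ⇒ t or Op or Op ⇒ t or t or Op ⇒ t or t or t

t or t or t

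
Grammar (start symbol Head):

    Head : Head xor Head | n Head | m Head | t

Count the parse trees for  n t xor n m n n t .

Parse trees for n t xor n m n n t:
  [Head [Head n [Head t]] xor [Head n [Head m [Head n [Head n [Head t]]]]]]
  [Head n [Head [Head t] xor [Head n [Head m [Head n [Head n [Head t]]]]]]]

2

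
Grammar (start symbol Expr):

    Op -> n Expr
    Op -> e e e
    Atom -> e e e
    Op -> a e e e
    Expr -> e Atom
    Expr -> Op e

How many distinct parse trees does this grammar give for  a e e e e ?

Parse trees for a e e e e:
  [Expr [Op a e e e] e]

1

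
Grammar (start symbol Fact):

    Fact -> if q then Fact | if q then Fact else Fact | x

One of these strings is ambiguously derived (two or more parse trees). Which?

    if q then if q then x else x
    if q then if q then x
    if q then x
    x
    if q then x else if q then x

if q then if q then x else x

if q then if q then x else x: 2 trees
if q then if q then x: 1 tree
if q then x: 1 tree
x: 1 tree
if q then x else if q then x: 1 tree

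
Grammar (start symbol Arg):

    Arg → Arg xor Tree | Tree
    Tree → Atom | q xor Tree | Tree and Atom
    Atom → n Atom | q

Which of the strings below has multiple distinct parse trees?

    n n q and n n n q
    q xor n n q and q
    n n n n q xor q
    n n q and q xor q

q xor n n q and q

n n q and n n n q: 1 tree
q xor n n q and q: 3 trees
n n n n q xor q: 1 tree
n n q and q xor q: 1 tree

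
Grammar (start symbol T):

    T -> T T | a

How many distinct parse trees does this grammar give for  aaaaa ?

14

Parse trees for aaaaa (showing first 6 of 14):
  [T [T a] [T [T a] [T [T a] [T [T a] [T a]]]]]
  [T [T a] [T [T a] [T [T [T a] [T a]] [T a]]]]
  [T [T a] [T [T [T a] [T a]] [T [T a] [T a]]]]
  [T [T a] [T [T [T a] [T [T a] [T a]]] [T a]]]
  [T [T a] [T [T [T [T a] [T a]] [T a]] [T a]]]
  [T [T [T a] [T a]] [T [T a] [T [T a] [T a]]]]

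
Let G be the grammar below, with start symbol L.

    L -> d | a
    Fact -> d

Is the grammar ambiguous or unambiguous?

Only L is reachable from L; ignoring the rest: Restricted to the reachable nonterminals, every rule has the form A → t or A → t B, and no two rules for the same A share a first terminal. The grammar encodes a DFA — one run per string.

Unambiguous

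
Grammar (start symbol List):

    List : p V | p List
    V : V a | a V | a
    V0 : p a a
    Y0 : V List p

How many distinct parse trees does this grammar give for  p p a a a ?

Parse trees for p p a a a:
  [List p [List p [V [V [V a] a] a]]]
  [List p [List p [V [V a [V a]] a]]]
  [List p [List p [V a [V [V a] a]]]]
  [List p [List p [V a [V a [V a]]]]]

4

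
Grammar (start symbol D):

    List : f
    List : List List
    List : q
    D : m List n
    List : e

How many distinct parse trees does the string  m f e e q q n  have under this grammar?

14

Parse trees for m f e e q q n (showing first 6 of 14):
  [D m [List [List f] [List [List e] [List [List e] [List [List q] [List q]]]]] n]
  [D m [List [List f] [List [List e] [List [List [List e] [List q]] [List q]]]] n]
  [D m [List [List f] [List [List [List e] [List e]] [List [List q] [List q]]]] n]
  [D m [List [List f] [List [List [List e] [List [List e] [List q]]] [List q]]] n]
  [D m [List [List f] [List [List [List [List e] [List e]] [List q]] [List q]]] n]
  [D m [List [List [List f] [List e]] [List [List e] [List [List q] [List q]]]] n]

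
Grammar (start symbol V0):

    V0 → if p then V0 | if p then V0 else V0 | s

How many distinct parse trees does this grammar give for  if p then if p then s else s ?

2

Parse trees for if p then if p then s else s:
  [V0 if p then [V0 if p then [V0 s] else [V0 s]]]
  [V0 if p then [V0 if p then [V0 s]] else [V0 s]]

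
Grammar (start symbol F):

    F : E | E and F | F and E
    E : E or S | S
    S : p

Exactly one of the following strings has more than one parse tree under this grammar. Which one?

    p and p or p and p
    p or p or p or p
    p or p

p and p or p and p

p and p or p and p: 4 trees
p or p or p or p: 1 tree
p or p: 1 tree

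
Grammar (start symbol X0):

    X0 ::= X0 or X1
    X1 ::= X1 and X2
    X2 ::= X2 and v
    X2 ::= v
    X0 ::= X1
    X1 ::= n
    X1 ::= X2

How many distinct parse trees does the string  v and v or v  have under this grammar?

Parse trees for v and v or v:
  [X0 [X0 [X1 [X1 [X2 v]] and [X2 v]]] or [X1 [X2 v]]]
  [X0 [X0 [X1 [X2 [X2 v] and v]]] or [X1 [X2 v]]]

2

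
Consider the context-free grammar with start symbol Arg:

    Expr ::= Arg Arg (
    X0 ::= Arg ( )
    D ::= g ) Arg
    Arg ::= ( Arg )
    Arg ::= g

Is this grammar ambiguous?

Unambiguous

Only Arg is reachable from Arg; ignoring the rest: L(Arg) is { openⁿ atom closeⁿ : n ≥ 0 }. The bracket depth fixes n, and the derivation is forced at every step.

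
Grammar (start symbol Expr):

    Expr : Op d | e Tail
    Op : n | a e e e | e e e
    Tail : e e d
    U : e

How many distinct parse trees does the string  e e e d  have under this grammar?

2

Parse trees for e e e d:
  [Expr [Op e e e] d]
  [Expr e [Tail e e d]]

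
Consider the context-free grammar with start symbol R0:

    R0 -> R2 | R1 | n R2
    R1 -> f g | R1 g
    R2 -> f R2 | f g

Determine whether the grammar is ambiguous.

Ambiguous

Witness: f g

Derivation 1: R0 ⇒ R2 ⇒ f g
Derivation 2: R0 ⇒ R1 ⇒ f g

Two distinct leftmost derivations for the same string.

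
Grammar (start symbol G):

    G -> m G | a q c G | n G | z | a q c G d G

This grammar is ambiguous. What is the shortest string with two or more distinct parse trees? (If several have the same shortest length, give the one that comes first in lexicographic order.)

a q c a q c z d z

length 1: no string has ≥2 trees
length 2: no string has ≥2 trees
length 3: no string has ≥2 trees
length 4: no string has ≥2 trees
length 5: no string has ≥2 trees
length 6: no string has ≥2 trees
length 7: no string has ≥2 trees
length 8: no string has ≥2 trees
length 9: a q c a q c z d z has 2 parse trees

Two derivations of a q c a q c z d z:
  G ⇒ a q c G ⇒ a q c a q c G d G ⇒ a q c a q c z d G ⇒ a q c a q c z d z
  G ⇒ a q c G d G ⇒ a q c a q c G d G ⇒ a q c a q c z d G ⇒ a q c a q c z d z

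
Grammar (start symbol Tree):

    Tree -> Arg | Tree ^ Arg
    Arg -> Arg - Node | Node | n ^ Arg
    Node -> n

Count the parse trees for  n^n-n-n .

Parse trees for n^n-n-n:
  [Tree [Arg [Arg [Arg n ^ [Arg [Node n]]] - [Node n]] - [Node n]]]
  [Tree [Arg [Arg n ^ [Arg [Arg [Node n]] - [Node n]]] - [Node n]]]
  [Tree [Arg n ^ [Arg [Arg [Arg [Node n]] - [Node n]] - [Node n]]]]
  [Tree [Tree [Arg [Node n]]] ^ [Arg [Arg [Arg [Node n]] - [Node n]] - [Node n]]]

4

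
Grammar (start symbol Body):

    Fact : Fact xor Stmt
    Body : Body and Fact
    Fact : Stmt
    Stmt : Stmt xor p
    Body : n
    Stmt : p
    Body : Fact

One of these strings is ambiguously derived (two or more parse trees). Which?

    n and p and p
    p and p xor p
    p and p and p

p and p xor p

n and p and p: 1 tree
p and p xor p: 2 trees
p and p and p: 1 tree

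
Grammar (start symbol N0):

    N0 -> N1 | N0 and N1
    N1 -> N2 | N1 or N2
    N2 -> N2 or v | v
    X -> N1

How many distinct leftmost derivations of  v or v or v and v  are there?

Parse trees for v or v or v and v:
  [N0 [N0 [N1 [N2 [N2 [N2 v] or v] or v]]] and [N1 [N2 v]]]
  [N0 [N0 [N1 [N1 [N2 v]] or [N2 [N2 v] or v]]] and [N1 [N2 v]]]
  [N0 [N0 [N1 [N1 [N2 [N2 v] or v]] or [N2 v]]] and [N1 [N2 v]]]
  [N0 [N0 [N1 [N1 [N1 [N2 v]] or [N2 v]] or [N2 v]]] and [N1 [N2 v]]]

4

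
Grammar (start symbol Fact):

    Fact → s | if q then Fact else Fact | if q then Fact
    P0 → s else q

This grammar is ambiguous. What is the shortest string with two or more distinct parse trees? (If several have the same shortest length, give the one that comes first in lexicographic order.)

length 1: no string has ≥2 trees
length 4: no string has ≥2 trees
length 6: no string has ≥2 trees
length 7: no string has ≥2 trees
length 9: if q then if q then s else s has 2 parse trees

Two derivations of if q then if q then s else s:
  Fact ⇒ if q then Fact else Fact ⇒ if q then if q then Fact else Fact ⇒ if q then if q then s else Fact ⇒ if q then if q then s else s
  Fact ⇒ if q then Fact ⇒ if q then if q then Fact else Fact ⇒ if q then if q then s else Fact ⇒ if q then if q then s else s

if q then if q then s else s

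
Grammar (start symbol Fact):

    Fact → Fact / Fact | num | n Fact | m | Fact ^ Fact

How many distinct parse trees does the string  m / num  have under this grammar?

1

Parse trees for m / num:
  [Fact [Fact m] / [Fact num]]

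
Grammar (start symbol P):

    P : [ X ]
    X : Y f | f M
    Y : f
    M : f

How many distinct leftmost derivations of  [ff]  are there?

Parse trees for [ff]:
  [P [ [X [Y f] f] ]]
  [P [ [X f [M f]] ]]

2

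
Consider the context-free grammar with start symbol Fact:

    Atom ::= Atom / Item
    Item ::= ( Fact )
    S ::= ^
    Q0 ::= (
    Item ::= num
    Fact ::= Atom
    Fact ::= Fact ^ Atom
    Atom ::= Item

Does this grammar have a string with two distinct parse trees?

(Q0, S are unreachable from Fact, so their rules don't affect L(Fact).) The grammar is stratified — Fact handles '^' (left-recursive), Atom handles '/', Item atoms. Each operator has a fixed associativity and precedence level, so every string has one parse.

Unambiguous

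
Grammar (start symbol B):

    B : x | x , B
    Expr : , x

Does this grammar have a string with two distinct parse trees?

Unambiguous

(Expr is unreachable from B, so its rules don't affect L(B).) The reachable grammar is A → atom sep A | atom. Each atom is followed by either the separator (recurse) or end-of-string (stop) — no choice point.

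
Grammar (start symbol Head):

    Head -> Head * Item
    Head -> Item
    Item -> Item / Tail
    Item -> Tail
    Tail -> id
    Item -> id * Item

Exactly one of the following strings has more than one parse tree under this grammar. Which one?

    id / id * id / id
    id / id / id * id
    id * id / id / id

id * id / id / id

id / id * id / id: 1 tree
id / id / id * id: 1 tree
id * id / id / id: 4 trees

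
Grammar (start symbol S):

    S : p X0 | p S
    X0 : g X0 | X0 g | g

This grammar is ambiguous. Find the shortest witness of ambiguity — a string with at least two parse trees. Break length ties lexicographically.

length 2: no string has ≥2 trees
length 3: p g g has 2 parse trees

Two derivations of p g g:
  S ⇒ p X0 ⇒ p g X0 ⇒ p g g
  S ⇒ p X0 ⇒ p X0 g ⇒ p g g

p g g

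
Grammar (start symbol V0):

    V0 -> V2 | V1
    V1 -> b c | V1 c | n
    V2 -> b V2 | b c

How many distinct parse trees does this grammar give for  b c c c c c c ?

1

Parse trees for b c c c c c c:
  [V0 [V1 [V1 [V1 [V1 [V1 [V1 b c] c] c] c] c] c]]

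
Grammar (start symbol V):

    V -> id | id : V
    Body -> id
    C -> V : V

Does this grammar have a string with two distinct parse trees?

Unambiguous

(Body, C are unreachable from V, so their rules don't affect L(V).) The reachable grammar is A → atom sep A | atom. Each atom is followed by either the separator (recurse) or end-of-string (stop) — no choice point.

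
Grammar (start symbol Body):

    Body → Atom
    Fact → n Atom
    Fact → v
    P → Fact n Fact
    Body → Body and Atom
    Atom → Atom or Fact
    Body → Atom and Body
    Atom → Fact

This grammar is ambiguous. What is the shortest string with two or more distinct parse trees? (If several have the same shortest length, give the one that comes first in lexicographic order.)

v and v

length 1: no string has ≥2 trees
length 2: no string has ≥2 trees
length 3: v and v has 2 parse trees

Two derivations of v and v:
  Body ⇒ Body and Atom ⇒ Atom and Atom ⇒ Fact and Atom ⇒ v and Atom ⇒ v and Fact ⇒ v and v
  Body ⇒ Atom and Body ⇒ Fact and Body ⇒ v and Body ⇒ v and Atom ⇒ v and Fact ⇒ v and v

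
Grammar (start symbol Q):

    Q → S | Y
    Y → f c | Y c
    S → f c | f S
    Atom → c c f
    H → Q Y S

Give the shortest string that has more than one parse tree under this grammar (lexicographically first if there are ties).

length 2: f c has 2 parse trees

Two derivations of f c:
  Q ⇒ S ⇒ f c
  Q ⇒ Y ⇒ f c

f c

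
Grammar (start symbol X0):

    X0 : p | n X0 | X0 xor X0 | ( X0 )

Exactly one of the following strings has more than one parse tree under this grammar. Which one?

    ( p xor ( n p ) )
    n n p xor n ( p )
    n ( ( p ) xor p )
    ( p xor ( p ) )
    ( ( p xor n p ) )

n n p xor n ( p )

( p xor ( n p ) ): 1 tree
n n p xor n ( p ): 3 trees
n ( ( p ) xor p ): 1 tree
( p xor ( p ) ): 1 tree
( ( p xor n p ) ): 1 tree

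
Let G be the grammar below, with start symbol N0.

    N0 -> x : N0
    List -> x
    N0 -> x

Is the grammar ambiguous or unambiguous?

Unambiguous

Only N0 is reachable from N0; ignoring the rest: Right-recursive list with a separator: after each atom, whether the separator follows determines the rule. One parse per string.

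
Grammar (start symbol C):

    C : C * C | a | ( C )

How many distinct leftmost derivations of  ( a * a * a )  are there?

Parse trees for ( a * a * a ):
  [C ( [C [C a] * [C [C a] * [C a]]] )]
  [C ( [C [C [C a] * [C a]] * [C a]] )]

2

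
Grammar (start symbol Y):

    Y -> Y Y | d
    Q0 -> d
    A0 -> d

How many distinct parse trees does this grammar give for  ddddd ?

14

Parse trees for ddddd (showing first 6 of 14):
  [Y [Y d] [Y [Y d] [Y [Y d] [Y [Y d] [Y d]]]]]
  [Y [Y d] [Y [Y d] [Y [Y [Y d] [Y d]] [Y d]]]]
  [Y [Y d] [Y [Y [Y d] [Y d]] [Y [Y d] [Y d]]]]
  [Y [Y d] [Y [Y [Y d] [Y [Y d] [Y d]]] [Y d]]]
  [Y [Y d] [Y [Y [Y [Y d] [Y d]] [Y d]] [Y d]]]
  [Y [Y [Y d] [Y d]] [Y [Y d] [Y [Y d] [Y d]]]]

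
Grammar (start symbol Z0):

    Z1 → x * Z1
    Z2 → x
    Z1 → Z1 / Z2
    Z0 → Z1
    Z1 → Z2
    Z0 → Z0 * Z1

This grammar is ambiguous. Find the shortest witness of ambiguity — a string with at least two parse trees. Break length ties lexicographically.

x * x

length 1: no string has ≥2 trees
length 3: x * x has 2 parse trees

Two derivations of x * x:
  Z0 ⇒ Z1 ⇒ x * Z1 ⇒ x * Z2 ⇒ x * x
  Z0 ⇒ Z0 * Z1 ⇒ Z1 * Z1 ⇒ Z2 * Z1 ⇒ x * Z1 ⇒ x * Z2 ⇒ x * x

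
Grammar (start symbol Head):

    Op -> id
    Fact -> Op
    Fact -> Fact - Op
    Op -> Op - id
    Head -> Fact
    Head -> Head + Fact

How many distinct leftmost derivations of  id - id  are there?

2

Parse trees for id - id:
  [Head [Fact [Op [Op id] - id]]]
  [Head [Fact [Fact [Op id]] - [Op id]]]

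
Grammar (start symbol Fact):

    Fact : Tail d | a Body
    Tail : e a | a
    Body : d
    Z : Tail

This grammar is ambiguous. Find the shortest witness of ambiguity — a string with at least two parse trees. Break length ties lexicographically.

a d

length 2: a d has 2 parse trees

Two derivations of a d:
  Fact ⇒ Tail d ⇒ a d
  Fact ⇒ a Body ⇒ a d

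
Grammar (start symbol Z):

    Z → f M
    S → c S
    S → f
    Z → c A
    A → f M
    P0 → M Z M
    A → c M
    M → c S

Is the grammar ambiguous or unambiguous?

Unambiguous

(P0 is unreachable from Z, so its rules don't affect L(Z).) Each reachable nonterminal has at most one production per leading terminal, and all productions are right-linear; the derivation is determined token-by-token.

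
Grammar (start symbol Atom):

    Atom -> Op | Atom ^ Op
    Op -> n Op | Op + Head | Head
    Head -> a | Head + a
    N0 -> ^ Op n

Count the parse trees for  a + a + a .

Parse trees for a + a + a:
  [Atom [Op [Op [Head a]] + [Head [Head a] + a]]]
  [Atom [Op [Op [Op [Head a]] + [Head a]] + [Head a]]]
  [Atom [Op [Op [Head [Head a] + a]] + [Head a]]]
  [Atom [Op [Head [Head [Head a] + a] + a]]]

4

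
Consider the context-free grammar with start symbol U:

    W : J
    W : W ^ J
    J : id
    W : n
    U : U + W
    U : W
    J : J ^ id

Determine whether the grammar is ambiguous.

Ambiguous

Witness: id ^ id

Derivation 1: U ⇒ W ⇒ J ⇒ J ^ id ⇒ id ^ id
Derivation 2: U ⇒ W ⇒ W ^ J ⇒ J ^ J ⇒ id ^ J ⇒ id ^ id

Two distinct leftmost derivations for the same string.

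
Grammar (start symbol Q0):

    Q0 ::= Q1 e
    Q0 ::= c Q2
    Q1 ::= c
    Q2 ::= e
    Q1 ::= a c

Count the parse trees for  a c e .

1

Parse trees for a c e:
  [Q0 [Q1 a c] e]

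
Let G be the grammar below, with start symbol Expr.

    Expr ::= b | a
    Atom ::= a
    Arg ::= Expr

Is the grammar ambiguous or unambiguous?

Unambiguous

(Atom, Arg are unreachable from Expr, so their rules don't affect L(Expr).) Restricted to the reachable nonterminals, every rule has the form A → t or A → t B, and no two rules for the same A share a first terminal. The grammar encodes a DFA — one run per string.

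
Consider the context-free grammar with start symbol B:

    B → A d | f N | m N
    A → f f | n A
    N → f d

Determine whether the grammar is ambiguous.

Witness: f f d

Derivation 1: B ⇒ A d ⇒ f f d
Derivation 2: B ⇒ f N ⇒ f f d

Two distinct leftmost derivations for the same string.

Ambiguous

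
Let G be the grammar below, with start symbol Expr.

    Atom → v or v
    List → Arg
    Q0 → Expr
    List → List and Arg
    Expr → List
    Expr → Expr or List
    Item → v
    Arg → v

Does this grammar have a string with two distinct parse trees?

Unambiguous

(Atom, Item, Q0 are unreachable from Expr, so their rules don't affect L(Expr).) The grammar is stratified — Expr handles 'or' (left-recursive), List handles 'and', Arg atoms. Each operator has a fixed associativity and precedence level, so every string has one parse.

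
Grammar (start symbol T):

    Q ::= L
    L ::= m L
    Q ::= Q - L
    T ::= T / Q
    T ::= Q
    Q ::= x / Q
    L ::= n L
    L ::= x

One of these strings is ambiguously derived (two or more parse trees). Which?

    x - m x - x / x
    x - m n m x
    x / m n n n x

x - m x - x / x: 1 tree
x - m n m x: 1 tree
x / m n n n x: 2 trees

x / m n n n x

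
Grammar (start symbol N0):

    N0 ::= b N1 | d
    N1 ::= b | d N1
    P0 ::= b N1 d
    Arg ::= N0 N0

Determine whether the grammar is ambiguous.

Unambiguous

Only N0, N1 are reachable from N0; ignoring the rest: The reachable rules are right-linear with at most one rule per (nonterminal, next-terminal) pair. Each input token forces the next rule, so parsing is deterministic.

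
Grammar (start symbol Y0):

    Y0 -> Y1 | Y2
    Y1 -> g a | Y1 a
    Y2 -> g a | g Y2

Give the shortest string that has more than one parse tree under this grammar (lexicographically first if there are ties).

g a

length 2: g a has 2 parse trees

Two derivations of g a:
  Y0 ⇒ Y1 ⇒ g a
  Y0 ⇒ Y2 ⇒ g a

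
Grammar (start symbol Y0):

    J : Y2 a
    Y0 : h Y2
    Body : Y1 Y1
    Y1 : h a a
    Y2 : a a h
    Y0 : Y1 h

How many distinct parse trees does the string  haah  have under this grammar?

2

Parse trees for haah:
  [Y0 h [Y2 a a h]]
  [Y0 [Y1 h a a] h]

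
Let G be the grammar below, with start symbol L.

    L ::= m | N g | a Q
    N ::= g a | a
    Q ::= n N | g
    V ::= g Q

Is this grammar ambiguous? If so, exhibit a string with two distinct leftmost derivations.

Witness: a g

Derivation 1: L ⇒ N g ⇒ a g
Derivation 2: L ⇒ a Q ⇒ a g

Two distinct leftmost derivations for the same string.

Ambiguous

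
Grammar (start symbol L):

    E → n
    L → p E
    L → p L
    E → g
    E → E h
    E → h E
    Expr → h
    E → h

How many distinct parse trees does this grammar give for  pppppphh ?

2

Parse trees for pppppphh:
  [L p [L p [L p [L p [L p [L p [E [E h] h]]]]]]]
  [L p [L p [L p [L p [L p [L p [E h [E h]]]]]]]]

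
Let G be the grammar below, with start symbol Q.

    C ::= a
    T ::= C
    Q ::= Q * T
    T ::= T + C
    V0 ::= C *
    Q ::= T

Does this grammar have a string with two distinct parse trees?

(V0 is unreachable from Q, so its rules don't affect L(Q).) This is a standard precedence ladder (Q over T over C), with each level left-recursive on its own operator ('*' at Q, '+' at T). That structure is LR(1), hence unambiguous.

Unambiguous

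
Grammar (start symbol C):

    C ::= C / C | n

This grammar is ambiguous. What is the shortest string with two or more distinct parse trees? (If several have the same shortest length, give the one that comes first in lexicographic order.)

n / n / n

length 1: no string has ≥2 trees
length 3: no string has ≥2 trees
length 5: n / n / n has 2 parse trees

Two derivations of n / n / n:
  C ⇒ C / C ⇒ C / C / C ⇒ n / C / C ⇒ n / n / C ⇒ n / n / n
  C ⇒ C / C ⇒ n / C ⇒ n / C / C ⇒ n / n / C ⇒ n / n / n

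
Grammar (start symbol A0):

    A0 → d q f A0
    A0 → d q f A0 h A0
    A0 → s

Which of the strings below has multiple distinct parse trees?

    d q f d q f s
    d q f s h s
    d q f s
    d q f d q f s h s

d q f d q f s: 1 tree
d q f s h s: 1 tree
d q f s: 1 tree
d q f d q f s h s: 2 trees

d q f d q f s h s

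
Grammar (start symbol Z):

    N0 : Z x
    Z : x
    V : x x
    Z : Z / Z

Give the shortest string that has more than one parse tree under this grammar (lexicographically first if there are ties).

x / x / x

length 1: no string has ≥2 trees
length 3: no string has ≥2 trees
length 5: x / x / x has 2 parse trees

Two derivations of x / x / x:
  Z ⇒ Z / Z ⇒ x / Z ⇒ x / Z / Z ⇒ x / x / Z ⇒ x / x / x
  Z ⇒ Z / Z ⇒ Z / Z / Z ⇒ x / Z / Z ⇒ x / x / Z ⇒ x / x / x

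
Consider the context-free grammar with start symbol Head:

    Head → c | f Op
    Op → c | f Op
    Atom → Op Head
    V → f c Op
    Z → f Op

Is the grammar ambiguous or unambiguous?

(Atom, V, Z are unreachable from Head, so their rules don't affect L(Head).) Restricted to the reachable nonterminals, every rule has the form A → t or A → t B, and no two rules for the same A share a first terminal. The grammar encodes a DFA — one run per string.

Unambiguous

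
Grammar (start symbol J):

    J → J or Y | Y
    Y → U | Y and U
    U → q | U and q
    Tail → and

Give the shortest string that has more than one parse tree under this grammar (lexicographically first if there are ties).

length 1: no string has ≥2 trees
length 3: q and q has 2 parse trees

Two derivations of q and q:
  J ⇒ Y ⇒ U ⇒ U and q ⇒ q and q
  J ⇒ Y ⇒ Y and U ⇒ U and U ⇒ q and U ⇒ q and q

q and q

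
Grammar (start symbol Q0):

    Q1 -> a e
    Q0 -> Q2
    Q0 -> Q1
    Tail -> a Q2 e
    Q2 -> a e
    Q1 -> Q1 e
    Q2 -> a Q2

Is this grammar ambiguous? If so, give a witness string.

Ambiguous

Witness: a e

Derivation 1: Q0 ⇒ Q2 ⇒ a e
Derivation 2: Q0 ⇒ Q1 ⇒ a e

Two distinct leftmost derivations for the same string.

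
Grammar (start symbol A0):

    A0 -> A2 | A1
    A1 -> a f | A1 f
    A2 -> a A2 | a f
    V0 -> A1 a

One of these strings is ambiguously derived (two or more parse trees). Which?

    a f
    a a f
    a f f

a f

a f: 2 trees
a a f: 1 tree
a f f: 1 tree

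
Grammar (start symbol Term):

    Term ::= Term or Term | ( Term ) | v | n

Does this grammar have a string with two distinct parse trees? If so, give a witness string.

Witness: n or n or n

Derivation 1: Term ⇒ Term or Term ⇒ Term or Term or Term ⇒ n or Term or Term ⇒ n or n or Term ⇒ n or n or n
Derivation 2: Term ⇒ Term or Term ⇒ n or Term ⇒ n or Term or Term ⇒ n or n or Term ⇒ n or n or n

Two distinct leftmost derivations for the same string.

Ambiguous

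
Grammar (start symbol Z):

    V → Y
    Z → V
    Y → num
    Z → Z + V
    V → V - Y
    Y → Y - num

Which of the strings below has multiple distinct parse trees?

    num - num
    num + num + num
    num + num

num - num: 2 trees
num + num + num: 1 tree
num + num: 1 tree

num - num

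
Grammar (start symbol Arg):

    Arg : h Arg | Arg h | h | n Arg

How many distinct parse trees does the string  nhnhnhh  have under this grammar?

7

Parse trees for nhnhnhh:
  [Arg [Arg n [Arg h [Arg n [Arg h [Arg n [Arg h]]]]]] h]
  [Arg n [Arg h [Arg [Arg n [Arg h [Arg n [Arg h]]]] h]]]
  [Arg n [Arg h [Arg n [Arg h [Arg [Arg n [Arg h]] h]]]]]
  [Arg n [Arg h [Arg n [Arg h [Arg n [Arg h [Arg h]]]]]]]
  [Arg n [Arg h [Arg n [Arg h [Arg n [Arg [Arg h] h]]]]]]
  [Arg n [Arg h [Arg n [Arg [Arg h [Arg n [Arg h]]] h]]]]
  [Arg n [Arg [Arg h [Arg n [Arg h [Arg n [Arg h]]]]] h]]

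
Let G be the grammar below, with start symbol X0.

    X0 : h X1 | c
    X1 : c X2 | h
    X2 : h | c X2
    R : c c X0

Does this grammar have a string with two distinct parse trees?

Unambiguous

(R is unreachable from X0, so its rules don't affect L(X0).) Each reachable nonterminal has at most one production per leading terminal, and all productions are right-linear; the derivation is determined token-by-token.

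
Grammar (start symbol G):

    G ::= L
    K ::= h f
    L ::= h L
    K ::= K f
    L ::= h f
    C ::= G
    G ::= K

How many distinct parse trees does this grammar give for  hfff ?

1

Parse trees for hfff:
  [G [K [K [K h f] f] f]]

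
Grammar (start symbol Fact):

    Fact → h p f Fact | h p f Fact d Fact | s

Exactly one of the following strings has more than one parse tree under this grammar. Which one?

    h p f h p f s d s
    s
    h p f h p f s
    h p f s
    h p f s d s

h p f h p f s d s

h p f h p f s d s: 2 trees
s: 1 tree
h p f h p f s: 1 tree
h p f s: 1 tree
h p f s d s: 1 tree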